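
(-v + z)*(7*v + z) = -7*v^2 + 6*v*z + z^2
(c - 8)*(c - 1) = c^2 - 9*c + 8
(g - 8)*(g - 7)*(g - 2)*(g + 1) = g^4 - 16*g^3 + 69*g^2 - 26*g - 112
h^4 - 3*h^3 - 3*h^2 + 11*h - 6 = (h - 3)*(h - 1)^2*(h + 2)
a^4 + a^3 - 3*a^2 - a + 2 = (a - 1)^2*(a + 1)*(a + 2)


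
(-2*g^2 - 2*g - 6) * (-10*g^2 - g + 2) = 20*g^4 + 22*g^3 + 58*g^2 + 2*g - 12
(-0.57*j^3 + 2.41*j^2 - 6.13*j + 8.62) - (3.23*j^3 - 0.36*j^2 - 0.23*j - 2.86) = -3.8*j^3 + 2.77*j^2 - 5.9*j + 11.48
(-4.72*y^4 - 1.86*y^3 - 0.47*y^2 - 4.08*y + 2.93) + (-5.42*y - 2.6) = -4.72*y^4 - 1.86*y^3 - 0.47*y^2 - 9.5*y + 0.33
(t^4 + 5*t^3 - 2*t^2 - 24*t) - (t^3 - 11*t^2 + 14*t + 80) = t^4 + 4*t^3 + 9*t^2 - 38*t - 80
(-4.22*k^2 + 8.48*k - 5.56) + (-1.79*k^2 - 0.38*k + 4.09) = -6.01*k^2 + 8.1*k - 1.47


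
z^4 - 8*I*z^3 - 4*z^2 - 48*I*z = z*(z - 6*I)*(z - 4*I)*(z + 2*I)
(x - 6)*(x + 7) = x^2 + x - 42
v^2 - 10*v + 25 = (v - 5)^2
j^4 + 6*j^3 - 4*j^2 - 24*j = j*(j - 2)*(j + 2)*(j + 6)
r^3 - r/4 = r*(r - 1/2)*(r + 1/2)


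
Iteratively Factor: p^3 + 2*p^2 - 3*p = (p + 3)*(p^2 - p) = p*(p + 3)*(p - 1)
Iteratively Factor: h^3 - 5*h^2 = (h - 5)*(h^2) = h*(h - 5)*(h)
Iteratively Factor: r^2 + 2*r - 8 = (r - 2)*(r + 4)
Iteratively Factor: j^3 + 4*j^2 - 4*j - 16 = (j + 2)*(j^2 + 2*j - 8) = (j + 2)*(j + 4)*(j - 2)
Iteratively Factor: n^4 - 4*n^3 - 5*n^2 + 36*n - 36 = (n - 3)*(n^3 - n^2 - 8*n + 12) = (n - 3)*(n + 3)*(n^2 - 4*n + 4) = (n - 3)*(n - 2)*(n + 3)*(n - 2)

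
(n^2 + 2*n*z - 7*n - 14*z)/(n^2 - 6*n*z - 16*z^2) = (7 - n)/(-n + 8*z)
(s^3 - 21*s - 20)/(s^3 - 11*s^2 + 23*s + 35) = (s + 4)/(s - 7)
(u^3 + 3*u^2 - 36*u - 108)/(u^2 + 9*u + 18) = u - 6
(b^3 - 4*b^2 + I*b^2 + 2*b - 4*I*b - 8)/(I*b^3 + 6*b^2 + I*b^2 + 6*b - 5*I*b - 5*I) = (-I*b^2 + b*(2 + 4*I) - 8)/(b^2 + b*(1 - 5*I) - 5*I)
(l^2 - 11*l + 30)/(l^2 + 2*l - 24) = (l^2 - 11*l + 30)/(l^2 + 2*l - 24)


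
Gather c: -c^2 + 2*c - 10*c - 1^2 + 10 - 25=-c^2 - 8*c - 16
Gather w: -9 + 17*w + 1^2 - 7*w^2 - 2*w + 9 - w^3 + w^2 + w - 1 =-w^3 - 6*w^2 + 16*w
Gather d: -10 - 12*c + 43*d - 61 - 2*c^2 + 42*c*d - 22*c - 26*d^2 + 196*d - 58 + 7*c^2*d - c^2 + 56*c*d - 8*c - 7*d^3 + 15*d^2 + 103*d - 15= -3*c^2 - 42*c - 7*d^3 - 11*d^2 + d*(7*c^2 + 98*c + 342) - 144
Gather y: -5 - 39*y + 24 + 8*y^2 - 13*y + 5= 8*y^2 - 52*y + 24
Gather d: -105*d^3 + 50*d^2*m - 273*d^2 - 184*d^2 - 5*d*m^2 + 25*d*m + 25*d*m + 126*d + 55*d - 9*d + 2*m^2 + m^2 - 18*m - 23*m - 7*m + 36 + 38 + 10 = -105*d^3 + d^2*(50*m - 457) + d*(-5*m^2 + 50*m + 172) + 3*m^2 - 48*m + 84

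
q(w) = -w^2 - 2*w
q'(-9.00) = 16.00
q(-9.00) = -63.00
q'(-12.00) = 22.00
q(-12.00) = -120.00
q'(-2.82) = 3.64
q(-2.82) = -2.31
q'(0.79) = -3.58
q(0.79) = -2.20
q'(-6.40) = 10.80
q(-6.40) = -28.16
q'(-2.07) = 2.14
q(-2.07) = -0.14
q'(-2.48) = 2.96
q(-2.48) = -1.19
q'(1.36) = -4.72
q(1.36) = -4.57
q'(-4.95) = 7.90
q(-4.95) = -14.60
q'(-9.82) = 17.64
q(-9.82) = -76.79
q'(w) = -2*w - 2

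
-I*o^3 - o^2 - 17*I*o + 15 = (o - 5*I)*(o + 3*I)*(-I*o + 1)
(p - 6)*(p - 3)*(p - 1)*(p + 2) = p^4 - 8*p^3 + 7*p^2 + 36*p - 36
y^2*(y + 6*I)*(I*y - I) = I*y^4 - 6*y^3 - I*y^3 + 6*y^2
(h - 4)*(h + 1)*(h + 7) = h^3 + 4*h^2 - 25*h - 28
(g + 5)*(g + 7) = g^2 + 12*g + 35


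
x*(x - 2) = x^2 - 2*x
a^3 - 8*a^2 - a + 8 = (a - 8)*(a - 1)*(a + 1)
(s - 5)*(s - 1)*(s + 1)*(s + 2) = s^4 - 3*s^3 - 11*s^2 + 3*s + 10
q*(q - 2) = q^2 - 2*q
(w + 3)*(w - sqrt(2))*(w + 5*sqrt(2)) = w^3 + 3*w^2 + 4*sqrt(2)*w^2 - 10*w + 12*sqrt(2)*w - 30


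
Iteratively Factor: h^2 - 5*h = (h)*(h - 5)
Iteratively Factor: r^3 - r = (r)*(r^2 - 1) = r*(r + 1)*(r - 1)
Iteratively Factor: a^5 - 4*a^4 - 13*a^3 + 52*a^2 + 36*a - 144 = (a + 3)*(a^4 - 7*a^3 + 8*a^2 + 28*a - 48) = (a + 2)*(a + 3)*(a^3 - 9*a^2 + 26*a - 24) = (a - 2)*(a + 2)*(a + 3)*(a^2 - 7*a + 12) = (a - 3)*(a - 2)*(a + 2)*(a + 3)*(a - 4)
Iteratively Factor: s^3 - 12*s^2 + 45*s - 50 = (s - 2)*(s^2 - 10*s + 25) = (s - 5)*(s - 2)*(s - 5)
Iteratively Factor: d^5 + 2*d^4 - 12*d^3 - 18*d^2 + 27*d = (d + 3)*(d^4 - d^3 - 9*d^2 + 9*d) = (d + 3)^2*(d^3 - 4*d^2 + 3*d) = (d - 1)*(d + 3)^2*(d^2 - 3*d) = (d - 3)*(d - 1)*(d + 3)^2*(d)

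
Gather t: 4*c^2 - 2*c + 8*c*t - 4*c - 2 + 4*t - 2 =4*c^2 - 6*c + t*(8*c + 4) - 4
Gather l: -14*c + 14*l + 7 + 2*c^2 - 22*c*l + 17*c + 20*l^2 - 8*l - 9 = 2*c^2 + 3*c + 20*l^2 + l*(6 - 22*c) - 2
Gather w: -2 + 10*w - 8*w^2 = -8*w^2 + 10*w - 2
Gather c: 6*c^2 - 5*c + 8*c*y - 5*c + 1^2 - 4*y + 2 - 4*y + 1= 6*c^2 + c*(8*y - 10) - 8*y + 4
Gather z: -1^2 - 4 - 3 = -8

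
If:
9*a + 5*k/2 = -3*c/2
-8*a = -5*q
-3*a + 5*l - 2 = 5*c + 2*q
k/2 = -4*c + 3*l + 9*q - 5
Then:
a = 5*q/8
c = 249*q/14 - 38/7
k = 114/35 - 1809*q/140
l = 5197*q/280 - 176/35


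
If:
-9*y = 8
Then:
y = -8/9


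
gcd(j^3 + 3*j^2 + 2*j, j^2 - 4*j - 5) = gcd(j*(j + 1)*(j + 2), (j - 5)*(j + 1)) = j + 1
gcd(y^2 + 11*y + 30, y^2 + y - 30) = y + 6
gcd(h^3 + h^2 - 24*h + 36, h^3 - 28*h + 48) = h^2 + 4*h - 12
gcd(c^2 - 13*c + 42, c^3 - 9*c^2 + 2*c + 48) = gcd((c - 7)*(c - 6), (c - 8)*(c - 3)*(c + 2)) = 1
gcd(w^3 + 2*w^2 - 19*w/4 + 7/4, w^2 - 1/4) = w - 1/2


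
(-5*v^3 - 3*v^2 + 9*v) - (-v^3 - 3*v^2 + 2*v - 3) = -4*v^3 + 7*v + 3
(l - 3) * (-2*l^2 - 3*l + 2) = -2*l^3 + 3*l^2 + 11*l - 6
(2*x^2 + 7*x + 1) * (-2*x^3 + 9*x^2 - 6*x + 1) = -4*x^5 + 4*x^4 + 49*x^3 - 31*x^2 + x + 1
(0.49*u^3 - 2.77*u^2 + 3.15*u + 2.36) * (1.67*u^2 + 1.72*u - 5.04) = 0.8183*u^5 - 3.7831*u^4 - 1.9735*u^3 + 23.32*u^2 - 11.8168*u - 11.8944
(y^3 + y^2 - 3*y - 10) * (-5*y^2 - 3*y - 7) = -5*y^5 - 8*y^4 + 5*y^3 + 52*y^2 + 51*y + 70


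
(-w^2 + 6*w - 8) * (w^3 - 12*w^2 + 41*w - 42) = -w^5 + 18*w^4 - 121*w^3 + 384*w^2 - 580*w + 336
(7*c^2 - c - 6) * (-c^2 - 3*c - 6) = -7*c^4 - 20*c^3 - 33*c^2 + 24*c + 36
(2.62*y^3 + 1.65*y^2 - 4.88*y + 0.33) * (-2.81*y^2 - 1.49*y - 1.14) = -7.3622*y^5 - 8.5403*y^4 + 8.2675*y^3 + 4.4629*y^2 + 5.0715*y - 0.3762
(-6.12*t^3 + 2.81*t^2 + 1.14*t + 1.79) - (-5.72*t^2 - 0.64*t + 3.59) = -6.12*t^3 + 8.53*t^2 + 1.78*t - 1.8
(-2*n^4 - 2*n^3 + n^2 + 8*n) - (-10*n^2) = -2*n^4 - 2*n^3 + 11*n^2 + 8*n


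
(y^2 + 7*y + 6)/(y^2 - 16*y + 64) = (y^2 + 7*y + 6)/(y^2 - 16*y + 64)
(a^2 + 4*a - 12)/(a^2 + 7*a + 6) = (a - 2)/(a + 1)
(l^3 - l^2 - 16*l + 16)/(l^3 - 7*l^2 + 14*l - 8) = (l + 4)/(l - 2)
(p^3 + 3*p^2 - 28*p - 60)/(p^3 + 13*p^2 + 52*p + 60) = (p - 5)/(p + 5)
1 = 1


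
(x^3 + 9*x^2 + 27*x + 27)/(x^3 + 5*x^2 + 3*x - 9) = (x + 3)/(x - 1)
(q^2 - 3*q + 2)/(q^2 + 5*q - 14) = (q - 1)/(q + 7)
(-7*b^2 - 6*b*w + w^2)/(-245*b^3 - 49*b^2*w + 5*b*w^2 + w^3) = (b + w)/(35*b^2 + 12*b*w + w^2)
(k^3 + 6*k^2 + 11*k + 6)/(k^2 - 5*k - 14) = (k^2 + 4*k + 3)/(k - 7)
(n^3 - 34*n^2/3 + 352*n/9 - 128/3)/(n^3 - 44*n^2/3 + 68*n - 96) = (n - 8/3)/(n - 6)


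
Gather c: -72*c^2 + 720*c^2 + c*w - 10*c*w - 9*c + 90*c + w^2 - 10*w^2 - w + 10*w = 648*c^2 + c*(81 - 9*w) - 9*w^2 + 9*w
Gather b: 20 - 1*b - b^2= -b^2 - b + 20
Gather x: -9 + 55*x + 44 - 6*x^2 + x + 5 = -6*x^2 + 56*x + 40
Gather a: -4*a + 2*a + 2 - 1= 1 - 2*a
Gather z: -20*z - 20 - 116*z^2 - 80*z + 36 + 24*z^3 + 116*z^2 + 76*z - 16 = 24*z^3 - 24*z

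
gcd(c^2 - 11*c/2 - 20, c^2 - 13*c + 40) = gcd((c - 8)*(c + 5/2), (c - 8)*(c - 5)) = c - 8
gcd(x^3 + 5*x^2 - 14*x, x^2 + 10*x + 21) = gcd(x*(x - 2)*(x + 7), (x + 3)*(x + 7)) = x + 7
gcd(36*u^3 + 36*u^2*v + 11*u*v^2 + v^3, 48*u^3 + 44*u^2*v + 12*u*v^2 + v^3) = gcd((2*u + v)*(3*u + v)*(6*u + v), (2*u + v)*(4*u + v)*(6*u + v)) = 12*u^2 + 8*u*v + v^2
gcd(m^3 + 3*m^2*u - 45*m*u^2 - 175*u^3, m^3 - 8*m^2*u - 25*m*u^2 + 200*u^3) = m + 5*u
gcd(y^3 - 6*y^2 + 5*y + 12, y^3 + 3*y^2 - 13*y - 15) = y^2 - 2*y - 3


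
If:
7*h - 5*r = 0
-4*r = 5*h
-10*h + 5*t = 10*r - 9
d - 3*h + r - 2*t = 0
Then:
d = -18/5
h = 0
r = 0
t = -9/5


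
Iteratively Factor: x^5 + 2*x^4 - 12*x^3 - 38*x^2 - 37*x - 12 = (x + 1)*(x^4 + x^3 - 13*x^2 - 25*x - 12) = (x + 1)^2*(x^3 - 13*x - 12) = (x - 4)*(x + 1)^2*(x^2 + 4*x + 3) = (x - 4)*(x + 1)^2*(x + 3)*(x + 1)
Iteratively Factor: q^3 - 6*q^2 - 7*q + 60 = (q + 3)*(q^2 - 9*q + 20) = (q - 5)*(q + 3)*(q - 4)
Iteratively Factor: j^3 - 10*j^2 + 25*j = (j - 5)*(j^2 - 5*j) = j*(j - 5)*(j - 5)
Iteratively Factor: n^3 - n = (n - 1)*(n^2 + n) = (n - 1)*(n + 1)*(n)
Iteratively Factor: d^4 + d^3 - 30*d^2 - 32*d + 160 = (d + 4)*(d^3 - 3*d^2 - 18*d + 40) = (d + 4)^2*(d^2 - 7*d + 10) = (d - 5)*(d + 4)^2*(d - 2)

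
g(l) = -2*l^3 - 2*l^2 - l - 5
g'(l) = -6*l^2 - 4*l - 1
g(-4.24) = 115.73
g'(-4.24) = -91.91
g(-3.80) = 79.66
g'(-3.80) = -72.44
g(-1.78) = 1.72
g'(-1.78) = -12.89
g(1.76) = -23.86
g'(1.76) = -26.63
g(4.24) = -197.65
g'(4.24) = -125.83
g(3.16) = -91.24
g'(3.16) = -73.55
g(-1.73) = 1.10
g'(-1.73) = -12.04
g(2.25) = -40.16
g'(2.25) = -40.38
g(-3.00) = 34.00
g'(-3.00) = -43.00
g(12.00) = -3761.00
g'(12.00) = -913.00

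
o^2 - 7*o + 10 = (o - 5)*(o - 2)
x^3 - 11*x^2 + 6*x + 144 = (x - 8)*(x - 6)*(x + 3)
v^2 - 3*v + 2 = (v - 2)*(v - 1)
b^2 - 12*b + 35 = (b - 7)*(b - 5)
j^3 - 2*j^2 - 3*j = j*(j - 3)*(j + 1)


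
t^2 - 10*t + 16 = (t - 8)*(t - 2)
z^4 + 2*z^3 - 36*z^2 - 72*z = z*(z - 6)*(z + 2)*(z + 6)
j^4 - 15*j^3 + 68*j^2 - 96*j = j*(j - 8)*(j - 4)*(j - 3)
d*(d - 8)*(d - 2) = d^3 - 10*d^2 + 16*d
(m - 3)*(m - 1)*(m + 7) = m^3 + 3*m^2 - 25*m + 21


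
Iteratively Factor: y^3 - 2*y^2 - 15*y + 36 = (y + 4)*(y^2 - 6*y + 9) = (y - 3)*(y + 4)*(y - 3)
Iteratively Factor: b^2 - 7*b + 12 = (b - 3)*(b - 4)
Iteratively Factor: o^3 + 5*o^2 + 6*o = (o)*(o^2 + 5*o + 6) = o*(o + 2)*(o + 3)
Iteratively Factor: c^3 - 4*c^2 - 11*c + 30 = (c - 2)*(c^2 - 2*c - 15) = (c - 2)*(c + 3)*(c - 5)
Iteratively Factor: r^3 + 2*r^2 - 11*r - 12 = (r - 3)*(r^2 + 5*r + 4) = (r - 3)*(r + 1)*(r + 4)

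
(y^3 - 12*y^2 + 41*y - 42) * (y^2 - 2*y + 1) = y^5 - 14*y^4 + 66*y^3 - 136*y^2 + 125*y - 42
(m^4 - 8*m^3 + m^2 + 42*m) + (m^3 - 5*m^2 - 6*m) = m^4 - 7*m^3 - 4*m^2 + 36*m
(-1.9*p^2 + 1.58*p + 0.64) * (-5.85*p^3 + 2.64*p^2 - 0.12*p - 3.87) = 11.115*p^5 - 14.259*p^4 + 0.655200000000001*p^3 + 8.853*p^2 - 6.1914*p - 2.4768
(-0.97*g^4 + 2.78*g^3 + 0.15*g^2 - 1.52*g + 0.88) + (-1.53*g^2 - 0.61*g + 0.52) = -0.97*g^4 + 2.78*g^3 - 1.38*g^2 - 2.13*g + 1.4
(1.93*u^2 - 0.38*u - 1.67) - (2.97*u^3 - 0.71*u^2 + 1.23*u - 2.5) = -2.97*u^3 + 2.64*u^2 - 1.61*u + 0.83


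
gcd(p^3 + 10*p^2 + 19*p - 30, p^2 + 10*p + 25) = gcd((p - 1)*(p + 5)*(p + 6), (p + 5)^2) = p + 5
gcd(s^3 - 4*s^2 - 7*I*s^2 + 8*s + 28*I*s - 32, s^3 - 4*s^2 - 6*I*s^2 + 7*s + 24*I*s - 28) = s^2 + s*(-4 + I) - 4*I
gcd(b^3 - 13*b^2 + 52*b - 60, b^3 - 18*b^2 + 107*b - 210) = b^2 - 11*b + 30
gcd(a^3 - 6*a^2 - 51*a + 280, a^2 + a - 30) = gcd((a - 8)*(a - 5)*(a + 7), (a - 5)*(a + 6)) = a - 5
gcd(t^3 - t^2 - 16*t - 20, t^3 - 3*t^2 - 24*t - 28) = t^2 + 4*t + 4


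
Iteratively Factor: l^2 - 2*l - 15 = (l + 3)*(l - 5)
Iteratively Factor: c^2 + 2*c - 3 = (c + 3)*(c - 1)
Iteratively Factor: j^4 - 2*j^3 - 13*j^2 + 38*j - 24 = (j - 1)*(j^3 - j^2 - 14*j + 24) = (j - 3)*(j - 1)*(j^2 + 2*j - 8) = (j - 3)*(j - 2)*(j - 1)*(j + 4)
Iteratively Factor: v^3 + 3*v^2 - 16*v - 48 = (v + 4)*(v^2 - v - 12) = (v + 3)*(v + 4)*(v - 4)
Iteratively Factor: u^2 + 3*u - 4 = (u - 1)*(u + 4)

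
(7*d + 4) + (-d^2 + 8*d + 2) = -d^2 + 15*d + 6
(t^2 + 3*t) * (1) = t^2 + 3*t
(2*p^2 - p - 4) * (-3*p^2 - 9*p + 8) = -6*p^4 - 15*p^3 + 37*p^2 + 28*p - 32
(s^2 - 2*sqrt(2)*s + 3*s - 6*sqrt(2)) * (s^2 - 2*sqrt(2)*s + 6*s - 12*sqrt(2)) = s^4 - 4*sqrt(2)*s^3 + 9*s^3 - 36*sqrt(2)*s^2 + 26*s^2 - 72*sqrt(2)*s + 72*s + 144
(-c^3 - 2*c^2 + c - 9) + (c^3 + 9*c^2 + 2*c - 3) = 7*c^2 + 3*c - 12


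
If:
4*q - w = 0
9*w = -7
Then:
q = -7/36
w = -7/9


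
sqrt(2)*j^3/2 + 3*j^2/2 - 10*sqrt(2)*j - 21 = (j - 3*sqrt(2))*(j + 7*sqrt(2)/2)*(sqrt(2)*j/2 + 1)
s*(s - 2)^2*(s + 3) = s^4 - s^3 - 8*s^2 + 12*s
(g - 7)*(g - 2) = g^2 - 9*g + 14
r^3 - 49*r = r*(r - 7)*(r + 7)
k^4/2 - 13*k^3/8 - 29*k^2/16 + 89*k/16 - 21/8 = (k/2 + 1)*(k - 7/2)*(k - 1)*(k - 3/4)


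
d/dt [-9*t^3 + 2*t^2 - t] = -27*t^2 + 4*t - 1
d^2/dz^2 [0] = 0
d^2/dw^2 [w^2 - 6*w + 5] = 2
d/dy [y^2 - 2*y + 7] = 2*y - 2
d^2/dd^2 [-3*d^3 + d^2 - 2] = 2 - 18*d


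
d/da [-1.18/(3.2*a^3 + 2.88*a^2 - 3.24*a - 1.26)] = (11.328*a^2 + 6.7968*a - 3.8232)/(3.2*a^3 + 2.88*a^2 - 3.24*a - 1.26)^2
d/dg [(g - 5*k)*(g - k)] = 2*g - 6*k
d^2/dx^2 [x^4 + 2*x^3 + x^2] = 12*x^2 + 12*x + 2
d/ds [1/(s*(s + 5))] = (-2*s - 5)/(s^2*(s^2 + 10*s + 25))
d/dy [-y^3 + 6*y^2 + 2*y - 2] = -3*y^2 + 12*y + 2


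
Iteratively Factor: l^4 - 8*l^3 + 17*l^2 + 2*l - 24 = (l + 1)*(l^3 - 9*l^2 + 26*l - 24) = (l - 4)*(l + 1)*(l^2 - 5*l + 6) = (l - 4)*(l - 2)*(l + 1)*(l - 3)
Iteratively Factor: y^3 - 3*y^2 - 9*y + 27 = (y - 3)*(y^2 - 9) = (y - 3)*(y + 3)*(y - 3)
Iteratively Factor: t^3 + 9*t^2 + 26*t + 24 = (t + 3)*(t^2 + 6*t + 8) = (t + 2)*(t + 3)*(t + 4)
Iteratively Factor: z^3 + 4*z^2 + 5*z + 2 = (z + 1)*(z^2 + 3*z + 2) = (z + 1)*(z + 2)*(z + 1)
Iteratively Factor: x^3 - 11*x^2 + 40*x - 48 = (x - 3)*(x^2 - 8*x + 16) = (x - 4)*(x - 3)*(x - 4)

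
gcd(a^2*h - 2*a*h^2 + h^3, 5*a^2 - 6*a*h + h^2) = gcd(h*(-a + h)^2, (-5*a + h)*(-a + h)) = a - h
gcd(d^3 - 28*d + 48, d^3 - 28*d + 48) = d^3 - 28*d + 48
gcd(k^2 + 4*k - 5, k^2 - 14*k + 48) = 1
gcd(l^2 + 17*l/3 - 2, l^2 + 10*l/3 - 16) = l + 6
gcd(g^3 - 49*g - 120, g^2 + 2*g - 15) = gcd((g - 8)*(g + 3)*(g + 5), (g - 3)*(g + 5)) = g + 5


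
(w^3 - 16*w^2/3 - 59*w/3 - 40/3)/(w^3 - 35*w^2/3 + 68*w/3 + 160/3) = (3*w^2 + 8*w + 5)/(3*w^2 - 11*w - 20)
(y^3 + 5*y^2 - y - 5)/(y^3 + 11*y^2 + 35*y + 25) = (y - 1)/(y + 5)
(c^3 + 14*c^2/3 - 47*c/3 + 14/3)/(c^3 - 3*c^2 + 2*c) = (3*c^2 + 20*c - 7)/(3*c*(c - 1))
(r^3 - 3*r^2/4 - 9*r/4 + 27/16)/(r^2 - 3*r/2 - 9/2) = (8*r^2 - 18*r + 9)/(8*(r - 3))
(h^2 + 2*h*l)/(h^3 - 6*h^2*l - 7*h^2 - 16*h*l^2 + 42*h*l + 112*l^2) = h/(h^2 - 8*h*l - 7*h + 56*l)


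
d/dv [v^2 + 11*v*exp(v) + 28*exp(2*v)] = 11*v*exp(v) + 2*v + 56*exp(2*v) + 11*exp(v)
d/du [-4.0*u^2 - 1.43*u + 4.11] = -8.0*u - 1.43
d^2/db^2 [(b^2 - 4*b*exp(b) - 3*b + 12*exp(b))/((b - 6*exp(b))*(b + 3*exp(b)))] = (-b^5*exp(b) + 69*b^4*exp(2*b) + 5*b^4*exp(b) - 270*b^3*exp(3*b) - 345*b^3*exp(2*b) - 14*b^3*exp(b) - 6*b^3 + 1512*b^2*exp(4*b) + 1350*b^2*exp(3*b) + 756*b^2*exp(2*b) + 72*b^2*exp(b) - 1296*b*exp(5*b) - 7560*b*exp(4*b) - 3024*b*exp(3*b) - 540*b*exp(2*b) + 6480*exp(5*b) + 7560*exp(4*b) + 972*exp(3*b))/(b^6 - 9*b^5*exp(b) - 27*b^4*exp(2*b) + 297*b^3*exp(3*b) + 486*b^2*exp(4*b) - 2916*b*exp(5*b) - 5832*exp(6*b))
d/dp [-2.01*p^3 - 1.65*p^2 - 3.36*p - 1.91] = -6.03*p^2 - 3.3*p - 3.36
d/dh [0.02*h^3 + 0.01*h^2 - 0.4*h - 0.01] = 0.06*h^2 + 0.02*h - 0.4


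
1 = 1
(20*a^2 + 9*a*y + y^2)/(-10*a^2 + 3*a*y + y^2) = (4*a + y)/(-2*a + y)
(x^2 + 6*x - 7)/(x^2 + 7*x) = (x - 1)/x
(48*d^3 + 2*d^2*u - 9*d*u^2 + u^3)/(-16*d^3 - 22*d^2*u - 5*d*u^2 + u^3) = (-3*d + u)/(d + u)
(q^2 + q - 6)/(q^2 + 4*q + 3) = (q - 2)/(q + 1)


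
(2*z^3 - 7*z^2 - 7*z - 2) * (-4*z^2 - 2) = -8*z^5 + 28*z^4 + 24*z^3 + 22*z^2 + 14*z + 4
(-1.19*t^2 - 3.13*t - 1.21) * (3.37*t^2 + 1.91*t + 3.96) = -4.0103*t^4 - 12.821*t^3 - 14.7684*t^2 - 14.7059*t - 4.7916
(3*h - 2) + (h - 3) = 4*h - 5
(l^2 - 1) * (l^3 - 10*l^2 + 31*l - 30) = l^5 - 10*l^4 + 30*l^3 - 20*l^2 - 31*l + 30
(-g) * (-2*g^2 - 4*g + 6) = 2*g^3 + 4*g^2 - 6*g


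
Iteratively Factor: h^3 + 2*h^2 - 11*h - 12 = (h + 1)*(h^2 + h - 12) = (h - 3)*(h + 1)*(h + 4)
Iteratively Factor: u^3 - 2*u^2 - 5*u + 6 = (u - 3)*(u^2 + u - 2) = (u - 3)*(u + 2)*(u - 1)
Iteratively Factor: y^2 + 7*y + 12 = (y + 4)*(y + 3)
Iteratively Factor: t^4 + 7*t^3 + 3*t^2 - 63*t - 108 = (t + 3)*(t^3 + 4*t^2 - 9*t - 36) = (t - 3)*(t + 3)*(t^2 + 7*t + 12) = (t - 3)*(t + 3)^2*(t + 4)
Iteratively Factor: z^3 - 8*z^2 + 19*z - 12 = (z - 4)*(z^2 - 4*z + 3) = (z - 4)*(z - 3)*(z - 1)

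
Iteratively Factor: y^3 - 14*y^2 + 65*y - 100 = (y - 5)*(y^2 - 9*y + 20) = (y - 5)^2*(y - 4)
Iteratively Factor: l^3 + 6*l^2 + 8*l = (l)*(l^2 + 6*l + 8) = l*(l + 2)*(l + 4)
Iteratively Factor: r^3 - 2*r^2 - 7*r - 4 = (r + 1)*(r^2 - 3*r - 4) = (r + 1)^2*(r - 4)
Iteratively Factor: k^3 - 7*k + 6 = (k - 2)*(k^2 + 2*k - 3) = (k - 2)*(k + 3)*(k - 1)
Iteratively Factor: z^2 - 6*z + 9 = (z - 3)*(z - 3)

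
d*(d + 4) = d^2 + 4*d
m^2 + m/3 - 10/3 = (m - 5/3)*(m + 2)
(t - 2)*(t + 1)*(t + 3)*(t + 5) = t^4 + 7*t^3 + 5*t^2 - 31*t - 30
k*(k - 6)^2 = k^3 - 12*k^2 + 36*k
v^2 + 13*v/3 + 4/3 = (v + 1/3)*(v + 4)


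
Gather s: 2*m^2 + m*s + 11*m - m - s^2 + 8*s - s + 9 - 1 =2*m^2 + 10*m - s^2 + s*(m + 7) + 8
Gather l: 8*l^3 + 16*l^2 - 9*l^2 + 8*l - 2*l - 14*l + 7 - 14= 8*l^3 + 7*l^2 - 8*l - 7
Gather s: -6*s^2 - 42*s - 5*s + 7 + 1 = -6*s^2 - 47*s + 8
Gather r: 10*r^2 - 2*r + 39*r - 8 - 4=10*r^2 + 37*r - 12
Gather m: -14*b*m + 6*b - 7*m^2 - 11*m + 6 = 6*b - 7*m^2 + m*(-14*b - 11) + 6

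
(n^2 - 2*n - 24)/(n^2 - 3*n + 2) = (n^2 - 2*n - 24)/(n^2 - 3*n + 2)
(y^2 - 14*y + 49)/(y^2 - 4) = (y^2 - 14*y + 49)/(y^2 - 4)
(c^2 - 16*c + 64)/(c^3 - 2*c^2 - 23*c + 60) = (c^2 - 16*c + 64)/(c^3 - 2*c^2 - 23*c + 60)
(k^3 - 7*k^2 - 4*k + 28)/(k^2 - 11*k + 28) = (k^2 - 4)/(k - 4)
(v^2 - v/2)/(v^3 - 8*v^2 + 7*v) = (v - 1/2)/(v^2 - 8*v + 7)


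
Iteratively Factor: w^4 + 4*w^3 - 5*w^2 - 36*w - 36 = (w + 2)*(w^3 + 2*w^2 - 9*w - 18) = (w + 2)^2*(w^2 - 9) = (w + 2)^2*(w + 3)*(w - 3)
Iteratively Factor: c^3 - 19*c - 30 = (c - 5)*(c^2 + 5*c + 6) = (c - 5)*(c + 3)*(c + 2)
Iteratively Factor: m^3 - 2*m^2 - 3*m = (m + 1)*(m^2 - 3*m) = (m - 3)*(m + 1)*(m)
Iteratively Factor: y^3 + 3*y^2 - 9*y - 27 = (y + 3)*(y^2 - 9) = (y - 3)*(y + 3)*(y + 3)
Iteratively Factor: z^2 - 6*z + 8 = (z - 4)*(z - 2)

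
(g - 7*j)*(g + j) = g^2 - 6*g*j - 7*j^2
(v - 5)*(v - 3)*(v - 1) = v^3 - 9*v^2 + 23*v - 15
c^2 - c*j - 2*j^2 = (c - 2*j)*(c + j)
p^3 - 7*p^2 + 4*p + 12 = (p - 6)*(p - 2)*(p + 1)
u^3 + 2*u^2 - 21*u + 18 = (u - 3)*(u - 1)*(u + 6)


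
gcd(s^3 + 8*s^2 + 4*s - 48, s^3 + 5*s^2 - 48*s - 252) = s + 6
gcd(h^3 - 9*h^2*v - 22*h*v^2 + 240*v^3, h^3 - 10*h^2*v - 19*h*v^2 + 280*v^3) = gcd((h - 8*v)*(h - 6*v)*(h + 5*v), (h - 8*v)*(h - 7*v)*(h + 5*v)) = -h^2 + 3*h*v + 40*v^2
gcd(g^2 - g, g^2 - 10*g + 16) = 1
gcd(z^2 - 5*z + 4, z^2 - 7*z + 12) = z - 4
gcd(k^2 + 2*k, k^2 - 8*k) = k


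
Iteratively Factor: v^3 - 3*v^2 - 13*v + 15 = (v - 5)*(v^2 + 2*v - 3) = (v - 5)*(v - 1)*(v + 3)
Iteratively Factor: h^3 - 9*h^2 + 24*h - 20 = (h - 5)*(h^2 - 4*h + 4) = (h - 5)*(h - 2)*(h - 2)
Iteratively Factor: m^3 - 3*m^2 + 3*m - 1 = (m - 1)*(m^2 - 2*m + 1) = (m - 1)^2*(m - 1)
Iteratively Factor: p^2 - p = (p)*(p - 1)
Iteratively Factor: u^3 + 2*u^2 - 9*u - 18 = (u - 3)*(u^2 + 5*u + 6) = (u - 3)*(u + 3)*(u + 2)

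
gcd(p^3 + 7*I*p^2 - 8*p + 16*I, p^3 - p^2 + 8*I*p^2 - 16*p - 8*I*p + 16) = p^2 + 8*I*p - 16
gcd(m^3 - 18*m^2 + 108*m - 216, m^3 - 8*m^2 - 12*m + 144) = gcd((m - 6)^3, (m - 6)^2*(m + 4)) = m^2 - 12*m + 36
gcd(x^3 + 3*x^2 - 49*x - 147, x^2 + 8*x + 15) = x + 3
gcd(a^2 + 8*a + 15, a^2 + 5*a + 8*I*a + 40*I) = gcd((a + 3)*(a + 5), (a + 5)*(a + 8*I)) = a + 5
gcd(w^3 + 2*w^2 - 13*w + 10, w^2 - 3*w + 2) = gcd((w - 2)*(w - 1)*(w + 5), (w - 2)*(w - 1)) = w^2 - 3*w + 2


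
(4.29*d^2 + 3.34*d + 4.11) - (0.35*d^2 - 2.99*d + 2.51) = 3.94*d^2 + 6.33*d + 1.6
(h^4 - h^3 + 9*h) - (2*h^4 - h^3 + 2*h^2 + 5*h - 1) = -h^4 - 2*h^2 + 4*h + 1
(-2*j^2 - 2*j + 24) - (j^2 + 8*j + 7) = -3*j^2 - 10*j + 17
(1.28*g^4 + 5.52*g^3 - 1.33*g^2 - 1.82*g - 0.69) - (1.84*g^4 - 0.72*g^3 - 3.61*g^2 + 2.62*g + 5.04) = -0.56*g^4 + 6.24*g^3 + 2.28*g^2 - 4.44*g - 5.73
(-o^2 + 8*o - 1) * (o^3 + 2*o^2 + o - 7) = -o^5 + 6*o^4 + 14*o^3 + 13*o^2 - 57*o + 7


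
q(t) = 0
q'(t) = 0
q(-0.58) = 0.00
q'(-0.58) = 0.00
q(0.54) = 0.00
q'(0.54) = 0.00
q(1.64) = 0.00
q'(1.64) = 0.00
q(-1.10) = 0.00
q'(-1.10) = 0.00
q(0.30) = 0.00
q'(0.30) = 0.00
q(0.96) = 0.00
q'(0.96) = 0.00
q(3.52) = 0.00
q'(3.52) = 0.00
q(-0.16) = 0.00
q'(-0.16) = 0.00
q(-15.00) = 0.00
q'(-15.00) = 0.00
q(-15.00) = 0.00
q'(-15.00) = 0.00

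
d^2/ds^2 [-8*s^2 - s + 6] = -16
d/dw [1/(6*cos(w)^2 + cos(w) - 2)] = (12*cos(w) + 1)*sin(w)/(6*cos(w)^2 + cos(w) - 2)^2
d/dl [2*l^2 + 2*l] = 4*l + 2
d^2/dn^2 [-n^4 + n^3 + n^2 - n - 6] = -12*n^2 + 6*n + 2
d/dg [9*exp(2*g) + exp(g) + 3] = (18*exp(g) + 1)*exp(g)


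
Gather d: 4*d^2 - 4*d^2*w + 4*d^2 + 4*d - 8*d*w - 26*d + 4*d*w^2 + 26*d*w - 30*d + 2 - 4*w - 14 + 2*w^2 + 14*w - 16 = d^2*(8 - 4*w) + d*(4*w^2 + 18*w - 52) + 2*w^2 + 10*w - 28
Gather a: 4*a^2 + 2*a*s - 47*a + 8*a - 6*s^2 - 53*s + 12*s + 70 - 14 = 4*a^2 + a*(2*s - 39) - 6*s^2 - 41*s + 56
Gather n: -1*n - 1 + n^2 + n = n^2 - 1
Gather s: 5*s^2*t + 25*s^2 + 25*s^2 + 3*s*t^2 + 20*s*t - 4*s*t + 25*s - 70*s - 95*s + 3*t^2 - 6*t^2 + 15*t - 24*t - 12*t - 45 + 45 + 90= s^2*(5*t + 50) + s*(3*t^2 + 16*t - 140) - 3*t^2 - 21*t + 90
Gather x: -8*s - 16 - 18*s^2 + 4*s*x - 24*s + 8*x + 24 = -18*s^2 - 32*s + x*(4*s + 8) + 8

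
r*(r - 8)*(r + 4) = r^3 - 4*r^2 - 32*r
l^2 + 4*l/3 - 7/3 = (l - 1)*(l + 7/3)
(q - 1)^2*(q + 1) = q^3 - q^2 - q + 1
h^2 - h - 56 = (h - 8)*(h + 7)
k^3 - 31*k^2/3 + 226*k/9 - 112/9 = (k - 7)*(k - 8/3)*(k - 2/3)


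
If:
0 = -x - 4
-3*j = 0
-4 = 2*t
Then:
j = 0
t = -2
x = -4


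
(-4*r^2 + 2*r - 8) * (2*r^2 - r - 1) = -8*r^4 + 8*r^3 - 14*r^2 + 6*r + 8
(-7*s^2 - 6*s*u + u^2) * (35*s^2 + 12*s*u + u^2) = -245*s^4 - 294*s^3*u - 44*s^2*u^2 + 6*s*u^3 + u^4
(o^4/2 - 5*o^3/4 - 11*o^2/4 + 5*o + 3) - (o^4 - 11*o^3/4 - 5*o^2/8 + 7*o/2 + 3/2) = -o^4/2 + 3*o^3/2 - 17*o^2/8 + 3*o/2 + 3/2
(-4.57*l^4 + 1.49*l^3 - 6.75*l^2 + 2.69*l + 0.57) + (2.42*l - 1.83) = -4.57*l^4 + 1.49*l^3 - 6.75*l^2 + 5.11*l - 1.26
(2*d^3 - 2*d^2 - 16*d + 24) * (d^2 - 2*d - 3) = 2*d^5 - 6*d^4 - 18*d^3 + 62*d^2 - 72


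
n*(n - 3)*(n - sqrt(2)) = n^3 - 3*n^2 - sqrt(2)*n^2 + 3*sqrt(2)*n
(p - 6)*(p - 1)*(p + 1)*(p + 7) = p^4 + p^3 - 43*p^2 - p + 42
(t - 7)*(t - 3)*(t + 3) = t^3 - 7*t^2 - 9*t + 63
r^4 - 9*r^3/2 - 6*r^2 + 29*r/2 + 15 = (r - 5)*(r - 2)*(r + 1)*(r + 3/2)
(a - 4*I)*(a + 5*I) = a^2 + I*a + 20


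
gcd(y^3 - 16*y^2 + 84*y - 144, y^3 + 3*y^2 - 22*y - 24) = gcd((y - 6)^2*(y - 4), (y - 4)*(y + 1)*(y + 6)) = y - 4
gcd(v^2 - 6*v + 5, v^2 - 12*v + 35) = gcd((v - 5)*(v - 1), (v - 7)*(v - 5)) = v - 5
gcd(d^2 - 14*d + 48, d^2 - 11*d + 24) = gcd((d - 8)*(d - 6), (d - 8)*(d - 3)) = d - 8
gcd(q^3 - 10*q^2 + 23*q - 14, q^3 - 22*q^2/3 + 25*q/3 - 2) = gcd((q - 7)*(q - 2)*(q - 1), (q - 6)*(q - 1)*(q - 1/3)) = q - 1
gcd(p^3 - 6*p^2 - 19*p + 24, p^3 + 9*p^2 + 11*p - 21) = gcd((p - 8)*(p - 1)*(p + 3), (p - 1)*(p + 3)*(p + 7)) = p^2 + 2*p - 3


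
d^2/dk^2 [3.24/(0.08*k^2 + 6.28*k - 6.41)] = (-0.041472*k^2 - 3.255552*k + 3.24*(0.16*k + 6.28)*(0.32*k + 12.56) + 3.322944)/(0.08*k^2 + 6.28*k - 6.41)^3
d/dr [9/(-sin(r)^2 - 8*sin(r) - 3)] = 18*(sin(r) + 4)*cos(r)/(sin(r)^2 + 8*sin(r) + 3)^2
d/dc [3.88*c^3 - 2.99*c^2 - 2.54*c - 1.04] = 11.64*c^2 - 5.98*c - 2.54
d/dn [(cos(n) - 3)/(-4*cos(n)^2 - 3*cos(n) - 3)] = 4*(sin(n)^2 + 6*cos(n) + 2)*sin(n)/(4*cos(n)^2 + 3*cos(n) + 3)^2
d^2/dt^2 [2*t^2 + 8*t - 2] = 4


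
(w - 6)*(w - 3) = w^2 - 9*w + 18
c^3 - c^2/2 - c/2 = c*(c - 1)*(c + 1/2)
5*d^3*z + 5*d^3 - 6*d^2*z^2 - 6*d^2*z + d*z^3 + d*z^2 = (-5*d + z)*(-d + z)*(d*z + d)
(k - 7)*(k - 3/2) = k^2 - 17*k/2 + 21/2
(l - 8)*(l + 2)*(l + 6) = l^3 - 52*l - 96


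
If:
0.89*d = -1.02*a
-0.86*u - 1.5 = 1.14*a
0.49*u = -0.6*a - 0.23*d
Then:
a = -2.73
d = 3.13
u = 1.87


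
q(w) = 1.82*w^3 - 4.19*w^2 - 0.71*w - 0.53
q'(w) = 5.46*w^2 - 8.38*w - 0.71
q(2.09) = -3.70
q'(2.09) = 5.63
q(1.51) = -4.89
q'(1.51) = -0.91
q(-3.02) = -86.73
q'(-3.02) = 74.39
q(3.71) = 32.10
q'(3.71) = 43.35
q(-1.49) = -14.79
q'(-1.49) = 23.90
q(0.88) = -3.16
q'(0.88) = -3.86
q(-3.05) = -88.98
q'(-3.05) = 75.64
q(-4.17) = -202.40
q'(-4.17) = 129.18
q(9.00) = 980.47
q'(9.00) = 366.13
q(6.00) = 237.49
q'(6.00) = 145.57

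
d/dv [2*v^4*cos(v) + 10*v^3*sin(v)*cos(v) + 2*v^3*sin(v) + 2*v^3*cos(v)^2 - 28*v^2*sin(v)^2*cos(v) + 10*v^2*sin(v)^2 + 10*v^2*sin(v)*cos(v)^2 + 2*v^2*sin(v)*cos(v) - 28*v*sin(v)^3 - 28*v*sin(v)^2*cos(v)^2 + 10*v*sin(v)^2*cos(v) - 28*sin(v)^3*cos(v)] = -2*v^4*sin(v) - 20*v^3*sin(v)^2 - 4*v^3*sin(v)*cos(v) + 10*v^3*cos(v) + 10*v^3 + 84*v^2*sin(v)^3 - 30*v^2*sin(v)^2*cos(v) - 10*v^2*sin(v)^2 + 50*v^2*sin(v)*cos(v) - 50*v^2*sin(v) + 10*v^2*cos(v) + 8*v^2 + 112*v*sin(v)^3*cos(v) - 50*v*sin(v)^3 - 140*v*sin(v)^2*cos(v) + 20*v*sin(v)^2 - 52*v*sin(v)*cos(v) + 40*v*sin(v) + 140*sin(v)^4 - 28*sin(v)^3 + 10*sin(v)^2*cos(v) - 112*sin(v)^2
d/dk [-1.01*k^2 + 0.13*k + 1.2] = 0.13 - 2.02*k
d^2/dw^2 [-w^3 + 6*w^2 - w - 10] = 12 - 6*w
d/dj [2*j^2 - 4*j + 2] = 4*j - 4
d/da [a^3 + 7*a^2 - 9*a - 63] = 3*a^2 + 14*a - 9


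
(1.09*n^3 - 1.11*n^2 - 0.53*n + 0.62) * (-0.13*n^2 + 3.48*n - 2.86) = -0.1417*n^5 + 3.9375*n^4 - 6.9113*n^3 + 1.2496*n^2 + 3.6734*n - 1.7732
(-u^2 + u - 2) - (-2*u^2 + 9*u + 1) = u^2 - 8*u - 3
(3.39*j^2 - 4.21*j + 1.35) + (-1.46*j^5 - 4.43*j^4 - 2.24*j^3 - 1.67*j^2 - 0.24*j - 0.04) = -1.46*j^5 - 4.43*j^4 - 2.24*j^3 + 1.72*j^2 - 4.45*j + 1.31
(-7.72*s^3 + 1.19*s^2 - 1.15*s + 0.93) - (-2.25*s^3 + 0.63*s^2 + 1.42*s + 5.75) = -5.47*s^3 + 0.56*s^2 - 2.57*s - 4.82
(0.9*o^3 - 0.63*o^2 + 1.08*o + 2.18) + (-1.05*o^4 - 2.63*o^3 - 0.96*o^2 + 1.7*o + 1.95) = -1.05*o^4 - 1.73*o^3 - 1.59*o^2 + 2.78*o + 4.13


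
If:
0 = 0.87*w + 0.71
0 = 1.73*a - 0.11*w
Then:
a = -0.05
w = -0.82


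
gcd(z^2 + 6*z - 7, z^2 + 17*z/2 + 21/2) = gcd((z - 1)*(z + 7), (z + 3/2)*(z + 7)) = z + 7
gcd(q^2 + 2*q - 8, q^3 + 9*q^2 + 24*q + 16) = q + 4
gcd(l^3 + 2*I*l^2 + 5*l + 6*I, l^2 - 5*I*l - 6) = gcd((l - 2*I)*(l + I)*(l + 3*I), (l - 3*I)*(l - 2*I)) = l - 2*I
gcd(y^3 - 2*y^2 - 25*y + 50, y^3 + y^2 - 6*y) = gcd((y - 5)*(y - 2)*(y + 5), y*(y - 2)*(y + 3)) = y - 2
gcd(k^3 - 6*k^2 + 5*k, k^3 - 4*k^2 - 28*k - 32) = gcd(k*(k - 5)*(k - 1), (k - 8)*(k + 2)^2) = 1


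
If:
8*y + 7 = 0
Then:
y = -7/8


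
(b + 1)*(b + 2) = b^2 + 3*b + 2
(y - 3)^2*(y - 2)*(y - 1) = y^4 - 9*y^3 + 29*y^2 - 39*y + 18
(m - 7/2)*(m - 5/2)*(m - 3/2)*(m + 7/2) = m^4 - 4*m^3 - 17*m^2/2 + 49*m - 735/16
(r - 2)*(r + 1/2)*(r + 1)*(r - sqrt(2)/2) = r^4 - sqrt(2)*r^3/2 - r^3/2 - 5*r^2/2 + sqrt(2)*r^2/4 - r + 5*sqrt(2)*r/4 + sqrt(2)/2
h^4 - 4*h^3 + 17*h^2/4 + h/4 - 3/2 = (h - 2)*(h - 3/2)*(h - 1)*(h + 1/2)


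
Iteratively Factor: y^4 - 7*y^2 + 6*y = (y - 2)*(y^3 + 2*y^2 - 3*y) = y*(y - 2)*(y^2 + 2*y - 3) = y*(y - 2)*(y + 3)*(y - 1)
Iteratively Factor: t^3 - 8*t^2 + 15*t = (t - 3)*(t^2 - 5*t) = t*(t - 3)*(t - 5)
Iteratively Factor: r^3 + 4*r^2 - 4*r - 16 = (r + 4)*(r^2 - 4) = (r + 2)*(r + 4)*(r - 2)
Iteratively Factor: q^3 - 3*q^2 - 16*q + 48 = (q - 4)*(q^2 + q - 12) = (q - 4)*(q - 3)*(q + 4)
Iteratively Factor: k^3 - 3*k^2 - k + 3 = (k - 3)*(k^2 - 1) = (k - 3)*(k - 1)*(k + 1)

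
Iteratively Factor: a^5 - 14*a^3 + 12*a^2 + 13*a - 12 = (a - 1)*(a^4 + a^3 - 13*a^2 - a + 12) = (a - 1)*(a + 4)*(a^3 - 3*a^2 - a + 3) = (a - 1)^2*(a + 4)*(a^2 - 2*a - 3) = (a - 3)*(a - 1)^2*(a + 4)*(a + 1)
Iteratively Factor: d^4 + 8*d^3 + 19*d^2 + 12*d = (d)*(d^3 + 8*d^2 + 19*d + 12) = d*(d + 3)*(d^2 + 5*d + 4) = d*(d + 1)*(d + 3)*(d + 4)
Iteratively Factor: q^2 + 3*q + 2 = (q + 1)*(q + 2)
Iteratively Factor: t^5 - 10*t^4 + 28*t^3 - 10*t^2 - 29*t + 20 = (t - 4)*(t^4 - 6*t^3 + 4*t^2 + 6*t - 5) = (t - 5)*(t - 4)*(t^3 - t^2 - t + 1) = (t - 5)*(t - 4)*(t - 1)*(t^2 - 1) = (t - 5)*(t - 4)*(t - 1)^2*(t + 1)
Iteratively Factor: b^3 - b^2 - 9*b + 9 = (b - 1)*(b^2 - 9) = (b - 3)*(b - 1)*(b + 3)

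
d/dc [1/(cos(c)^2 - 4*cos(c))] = 2*(cos(c) - 2)*sin(c)/((cos(c) - 4)^2*cos(c)^2)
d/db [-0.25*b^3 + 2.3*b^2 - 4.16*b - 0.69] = -0.75*b^2 + 4.6*b - 4.16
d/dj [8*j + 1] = 8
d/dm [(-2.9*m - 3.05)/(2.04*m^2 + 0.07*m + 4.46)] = (5.916*m^2 + 12.444*m - 12.7205)/(4.1616*m^4 + 0.2856*m^3 + 18.2017*m^2 + 0.6244*m + 19.8916)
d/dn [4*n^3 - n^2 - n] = 12*n^2 - 2*n - 1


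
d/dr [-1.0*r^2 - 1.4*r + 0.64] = -2.0*r - 1.4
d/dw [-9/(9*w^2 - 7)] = 162*w/(9*w^2 - 7)^2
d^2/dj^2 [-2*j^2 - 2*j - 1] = -4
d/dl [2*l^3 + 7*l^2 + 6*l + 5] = 6*l^2 + 14*l + 6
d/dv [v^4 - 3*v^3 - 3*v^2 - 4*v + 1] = 4*v^3 - 9*v^2 - 6*v - 4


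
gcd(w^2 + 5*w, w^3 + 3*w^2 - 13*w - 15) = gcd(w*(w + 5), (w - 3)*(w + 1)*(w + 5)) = w + 5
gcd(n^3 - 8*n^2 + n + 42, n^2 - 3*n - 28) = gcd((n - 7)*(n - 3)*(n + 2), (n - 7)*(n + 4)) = n - 7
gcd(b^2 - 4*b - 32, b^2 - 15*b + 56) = b - 8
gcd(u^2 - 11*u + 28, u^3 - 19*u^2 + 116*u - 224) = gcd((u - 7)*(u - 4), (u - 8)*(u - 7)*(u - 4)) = u^2 - 11*u + 28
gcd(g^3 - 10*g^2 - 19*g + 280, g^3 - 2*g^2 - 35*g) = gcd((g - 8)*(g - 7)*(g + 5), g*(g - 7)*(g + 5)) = g^2 - 2*g - 35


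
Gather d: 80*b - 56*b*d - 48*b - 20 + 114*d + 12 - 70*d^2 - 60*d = 32*b - 70*d^2 + d*(54 - 56*b) - 8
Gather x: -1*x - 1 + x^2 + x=x^2 - 1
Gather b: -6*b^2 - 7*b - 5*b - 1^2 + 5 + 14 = -6*b^2 - 12*b + 18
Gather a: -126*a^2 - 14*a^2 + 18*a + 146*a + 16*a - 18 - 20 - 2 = -140*a^2 + 180*a - 40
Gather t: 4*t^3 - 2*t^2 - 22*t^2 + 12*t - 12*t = 4*t^3 - 24*t^2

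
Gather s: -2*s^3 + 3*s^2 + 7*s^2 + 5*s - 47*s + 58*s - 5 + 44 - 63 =-2*s^3 + 10*s^2 + 16*s - 24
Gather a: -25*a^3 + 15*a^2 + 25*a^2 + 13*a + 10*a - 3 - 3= -25*a^3 + 40*a^2 + 23*a - 6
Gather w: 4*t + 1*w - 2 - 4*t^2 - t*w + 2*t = -4*t^2 + 6*t + w*(1 - t) - 2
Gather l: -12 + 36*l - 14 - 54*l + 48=22 - 18*l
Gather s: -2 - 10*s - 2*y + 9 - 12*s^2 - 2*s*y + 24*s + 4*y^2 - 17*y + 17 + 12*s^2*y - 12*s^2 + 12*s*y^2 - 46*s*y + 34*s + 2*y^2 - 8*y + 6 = s^2*(12*y - 24) + s*(12*y^2 - 48*y + 48) + 6*y^2 - 27*y + 30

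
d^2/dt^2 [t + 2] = 0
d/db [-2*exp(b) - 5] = -2*exp(b)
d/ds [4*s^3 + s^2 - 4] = 2*s*(6*s + 1)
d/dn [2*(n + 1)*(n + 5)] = 4*n + 12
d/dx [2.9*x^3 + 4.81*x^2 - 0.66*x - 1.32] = 8.7*x^2 + 9.62*x - 0.66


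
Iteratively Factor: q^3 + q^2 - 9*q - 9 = (q + 3)*(q^2 - 2*q - 3) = (q + 1)*(q + 3)*(q - 3)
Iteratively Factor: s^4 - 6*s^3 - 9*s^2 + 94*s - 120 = (s + 4)*(s^3 - 10*s^2 + 31*s - 30) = (s - 3)*(s + 4)*(s^2 - 7*s + 10) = (s - 5)*(s - 3)*(s + 4)*(s - 2)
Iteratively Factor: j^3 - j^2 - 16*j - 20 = (j + 2)*(j^2 - 3*j - 10) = (j + 2)^2*(j - 5)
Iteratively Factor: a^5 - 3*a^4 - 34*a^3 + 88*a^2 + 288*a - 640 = (a - 4)*(a^4 + a^3 - 30*a^2 - 32*a + 160) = (a - 4)*(a - 2)*(a^3 + 3*a^2 - 24*a - 80) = (a - 4)*(a - 2)*(a + 4)*(a^2 - a - 20) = (a - 4)*(a - 2)*(a + 4)^2*(a - 5)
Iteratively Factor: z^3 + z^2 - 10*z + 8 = (z + 4)*(z^2 - 3*z + 2) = (z - 2)*(z + 4)*(z - 1)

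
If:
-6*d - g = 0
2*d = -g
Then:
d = 0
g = 0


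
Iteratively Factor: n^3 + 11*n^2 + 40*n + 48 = (n + 4)*(n^2 + 7*n + 12) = (n + 4)^2*(n + 3)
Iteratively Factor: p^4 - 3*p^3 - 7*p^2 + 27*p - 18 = (p - 1)*(p^3 - 2*p^2 - 9*p + 18) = (p - 2)*(p - 1)*(p^2 - 9) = (p - 3)*(p - 2)*(p - 1)*(p + 3)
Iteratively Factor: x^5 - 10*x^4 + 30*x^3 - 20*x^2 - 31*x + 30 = (x - 3)*(x^4 - 7*x^3 + 9*x^2 + 7*x - 10) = (x - 3)*(x - 2)*(x^3 - 5*x^2 - x + 5) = (x - 3)*(x - 2)*(x - 1)*(x^2 - 4*x - 5) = (x - 3)*(x - 2)*(x - 1)*(x + 1)*(x - 5)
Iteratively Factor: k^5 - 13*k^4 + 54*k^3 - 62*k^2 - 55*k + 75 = (k + 1)*(k^4 - 14*k^3 + 68*k^2 - 130*k + 75) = (k - 3)*(k + 1)*(k^3 - 11*k^2 + 35*k - 25) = (k - 3)*(k - 1)*(k + 1)*(k^2 - 10*k + 25) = (k - 5)*(k - 3)*(k - 1)*(k + 1)*(k - 5)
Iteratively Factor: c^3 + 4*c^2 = (c + 4)*(c^2) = c*(c + 4)*(c)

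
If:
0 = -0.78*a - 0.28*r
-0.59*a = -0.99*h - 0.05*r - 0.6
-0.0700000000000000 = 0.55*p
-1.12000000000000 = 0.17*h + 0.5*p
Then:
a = -7.61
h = -6.21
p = -0.13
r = 21.21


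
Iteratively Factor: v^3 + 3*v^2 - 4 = (v + 2)*(v^2 + v - 2) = (v - 1)*(v + 2)*(v + 2)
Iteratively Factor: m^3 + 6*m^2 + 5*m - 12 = (m - 1)*(m^2 + 7*m + 12) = (m - 1)*(m + 3)*(m + 4)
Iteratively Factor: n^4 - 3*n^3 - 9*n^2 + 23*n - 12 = (n - 1)*(n^3 - 2*n^2 - 11*n + 12) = (n - 1)^2*(n^2 - n - 12) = (n - 1)^2*(n + 3)*(n - 4)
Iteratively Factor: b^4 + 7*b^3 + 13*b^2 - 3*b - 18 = (b + 3)*(b^3 + 4*b^2 + b - 6) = (b + 3)^2*(b^2 + b - 2) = (b - 1)*(b + 3)^2*(b + 2)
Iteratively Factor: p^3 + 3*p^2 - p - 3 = (p + 1)*(p^2 + 2*p - 3) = (p - 1)*(p + 1)*(p + 3)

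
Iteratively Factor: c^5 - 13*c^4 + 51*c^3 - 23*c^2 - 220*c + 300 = (c - 5)*(c^4 - 8*c^3 + 11*c^2 + 32*c - 60) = (c - 5)*(c - 3)*(c^3 - 5*c^2 - 4*c + 20) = (c - 5)*(c - 3)*(c - 2)*(c^2 - 3*c - 10) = (c - 5)^2*(c - 3)*(c - 2)*(c + 2)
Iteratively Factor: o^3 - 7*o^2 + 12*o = (o)*(o^2 - 7*o + 12) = o*(o - 4)*(o - 3)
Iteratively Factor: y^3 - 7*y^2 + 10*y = (y - 2)*(y^2 - 5*y) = (y - 5)*(y - 2)*(y)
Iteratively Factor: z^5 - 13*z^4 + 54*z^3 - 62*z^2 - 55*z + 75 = (z + 1)*(z^4 - 14*z^3 + 68*z^2 - 130*z + 75) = (z - 3)*(z + 1)*(z^3 - 11*z^2 + 35*z - 25) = (z - 3)*(z - 1)*(z + 1)*(z^2 - 10*z + 25) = (z - 5)*(z - 3)*(z - 1)*(z + 1)*(z - 5)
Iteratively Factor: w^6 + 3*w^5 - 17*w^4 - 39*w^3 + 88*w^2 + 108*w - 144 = (w - 1)*(w^5 + 4*w^4 - 13*w^3 - 52*w^2 + 36*w + 144) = (w - 3)*(w - 1)*(w^4 + 7*w^3 + 8*w^2 - 28*w - 48) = (w - 3)*(w - 1)*(w + 4)*(w^3 + 3*w^2 - 4*w - 12) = (w - 3)*(w - 1)*(w + 2)*(w + 4)*(w^2 + w - 6) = (w - 3)*(w - 1)*(w + 2)*(w + 3)*(w + 4)*(w - 2)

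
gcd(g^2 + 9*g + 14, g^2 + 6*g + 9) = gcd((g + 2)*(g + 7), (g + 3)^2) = 1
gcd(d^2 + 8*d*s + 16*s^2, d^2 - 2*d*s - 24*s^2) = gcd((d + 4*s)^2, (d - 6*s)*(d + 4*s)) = d + 4*s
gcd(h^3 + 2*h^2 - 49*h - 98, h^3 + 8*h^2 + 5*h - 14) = h^2 + 9*h + 14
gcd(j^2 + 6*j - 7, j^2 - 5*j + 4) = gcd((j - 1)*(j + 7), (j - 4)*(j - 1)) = j - 1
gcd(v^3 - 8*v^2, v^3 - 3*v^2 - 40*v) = v^2 - 8*v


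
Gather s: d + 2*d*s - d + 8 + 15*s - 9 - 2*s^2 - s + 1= -2*s^2 + s*(2*d + 14)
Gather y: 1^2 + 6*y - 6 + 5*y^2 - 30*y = 5*y^2 - 24*y - 5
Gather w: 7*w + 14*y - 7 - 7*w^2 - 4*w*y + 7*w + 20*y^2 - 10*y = -7*w^2 + w*(14 - 4*y) + 20*y^2 + 4*y - 7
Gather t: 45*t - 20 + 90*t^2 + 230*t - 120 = 90*t^2 + 275*t - 140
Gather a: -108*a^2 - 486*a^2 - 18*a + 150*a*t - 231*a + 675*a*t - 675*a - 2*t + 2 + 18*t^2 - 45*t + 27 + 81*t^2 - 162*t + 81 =-594*a^2 + a*(825*t - 924) + 99*t^2 - 209*t + 110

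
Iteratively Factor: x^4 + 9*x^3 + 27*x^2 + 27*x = (x + 3)*(x^3 + 6*x^2 + 9*x) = (x + 3)^2*(x^2 + 3*x) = x*(x + 3)^2*(x + 3)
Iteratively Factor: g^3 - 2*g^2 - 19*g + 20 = (g - 1)*(g^2 - g - 20) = (g - 5)*(g - 1)*(g + 4)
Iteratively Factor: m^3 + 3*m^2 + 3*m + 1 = (m + 1)*(m^2 + 2*m + 1) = (m + 1)^2*(m + 1)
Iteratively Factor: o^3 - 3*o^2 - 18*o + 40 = (o - 2)*(o^2 - o - 20) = (o - 2)*(o + 4)*(o - 5)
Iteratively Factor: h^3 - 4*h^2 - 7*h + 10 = (h - 1)*(h^2 - 3*h - 10) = (h - 1)*(h + 2)*(h - 5)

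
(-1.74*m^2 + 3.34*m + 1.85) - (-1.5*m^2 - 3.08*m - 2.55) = -0.24*m^2 + 6.42*m + 4.4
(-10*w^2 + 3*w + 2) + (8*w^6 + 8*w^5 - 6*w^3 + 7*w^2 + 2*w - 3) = 8*w^6 + 8*w^5 - 6*w^3 - 3*w^2 + 5*w - 1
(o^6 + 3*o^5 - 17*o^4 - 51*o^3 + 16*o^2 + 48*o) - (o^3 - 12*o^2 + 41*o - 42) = o^6 + 3*o^5 - 17*o^4 - 52*o^3 + 28*o^2 + 7*o + 42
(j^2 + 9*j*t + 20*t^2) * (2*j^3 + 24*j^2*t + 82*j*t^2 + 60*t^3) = 2*j^5 + 42*j^4*t + 338*j^3*t^2 + 1278*j^2*t^3 + 2180*j*t^4 + 1200*t^5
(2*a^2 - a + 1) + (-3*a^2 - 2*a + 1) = -a^2 - 3*a + 2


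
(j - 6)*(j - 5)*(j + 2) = j^3 - 9*j^2 + 8*j + 60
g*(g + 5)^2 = g^3 + 10*g^2 + 25*g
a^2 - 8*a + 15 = (a - 5)*(a - 3)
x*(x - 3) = x^2 - 3*x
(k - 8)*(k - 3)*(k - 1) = k^3 - 12*k^2 + 35*k - 24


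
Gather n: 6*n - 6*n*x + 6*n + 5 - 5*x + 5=n*(12 - 6*x) - 5*x + 10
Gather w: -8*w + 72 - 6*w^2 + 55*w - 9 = -6*w^2 + 47*w + 63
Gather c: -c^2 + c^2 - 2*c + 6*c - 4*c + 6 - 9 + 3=0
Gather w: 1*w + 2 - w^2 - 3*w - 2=-w^2 - 2*w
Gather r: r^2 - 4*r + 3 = r^2 - 4*r + 3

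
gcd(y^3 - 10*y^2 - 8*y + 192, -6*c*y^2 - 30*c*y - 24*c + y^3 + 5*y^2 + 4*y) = y + 4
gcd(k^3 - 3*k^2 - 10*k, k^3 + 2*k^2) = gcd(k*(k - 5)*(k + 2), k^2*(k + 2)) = k^2 + 2*k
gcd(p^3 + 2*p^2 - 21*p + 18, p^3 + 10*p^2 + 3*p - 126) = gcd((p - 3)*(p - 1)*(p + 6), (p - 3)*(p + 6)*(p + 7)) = p^2 + 3*p - 18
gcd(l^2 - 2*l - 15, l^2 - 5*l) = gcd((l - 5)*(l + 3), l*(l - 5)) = l - 5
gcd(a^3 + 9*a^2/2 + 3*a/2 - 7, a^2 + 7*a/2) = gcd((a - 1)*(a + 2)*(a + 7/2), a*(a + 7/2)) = a + 7/2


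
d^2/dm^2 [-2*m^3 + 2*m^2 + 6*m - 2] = 4 - 12*m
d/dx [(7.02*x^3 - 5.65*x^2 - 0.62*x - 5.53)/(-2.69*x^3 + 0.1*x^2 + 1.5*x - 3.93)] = (-14.4965*x^4 + 17.7244*x^3 - 135.8059*x^2 + 45.515*x + 10.7316)/(7.2361*x^6 - 0.538*x^5 - 8.06*x^4 + 21.4434*x^3 + 1.464*x^2 - 11.79*x + 15.4449)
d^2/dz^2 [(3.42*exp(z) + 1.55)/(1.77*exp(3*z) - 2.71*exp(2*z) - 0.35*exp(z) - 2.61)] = (42.858072*exp(6*z) - 5.51018700000003*exp(5*z) - 48.192153*exp(4*z) + 245.760962*exp(3*z) - 76.284672*exp(2*z) - 46.787515*exp(z) + 21.881457)*exp(z)/(5.545233*exp(9*z) - 25.470477*exp(8*z) + 35.707626*exp(7*z) - 34.360048*exp(6*z) + 68.055492*exp(5*z) - 48.798858*exp(4*z) + 21.275866*exp(3*z) - 56.341548*exp(2*z) - 7.152705*exp(z) - 17.779581)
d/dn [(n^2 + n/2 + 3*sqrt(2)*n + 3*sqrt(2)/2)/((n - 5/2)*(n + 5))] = (-12*sqrt(2)*n^2 + 8*n^2 - 100*n - 12*sqrt(2)*n - 165*sqrt(2) - 25)/(4*n^4 + 20*n^3 - 75*n^2 - 250*n + 625)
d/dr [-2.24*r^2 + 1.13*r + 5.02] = 1.13 - 4.48*r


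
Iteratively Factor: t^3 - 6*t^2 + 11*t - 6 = (t - 3)*(t^2 - 3*t + 2) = (t - 3)*(t - 2)*(t - 1)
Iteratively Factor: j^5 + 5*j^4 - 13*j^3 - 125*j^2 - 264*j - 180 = (j + 3)*(j^4 + 2*j^3 - 19*j^2 - 68*j - 60) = (j + 3)^2*(j^3 - j^2 - 16*j - 20) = (j - 5)*(j + 3)^2*(j^2 + 4*j + 4) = (j - 5)*(j + 2)*(j + 3)^2*(j + 2)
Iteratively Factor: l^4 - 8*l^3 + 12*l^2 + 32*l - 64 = (l - 4)*(l^3 - 4*l^2 - 4*l + 16) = (l - 4)*(l - 2)*(l^2 - 2*l - 8) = (l - 4)*(l - 2)*(l + 2)*(l - 4)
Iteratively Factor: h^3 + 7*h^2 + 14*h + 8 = (h + 2)*(h^2 + 5*h + 4) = (h + 1)*(h + 2)*(h + 4)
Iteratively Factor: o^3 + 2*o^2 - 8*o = (o + 4)*(o^2 - 2*o) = (o - 2)*(o + 4)*(o)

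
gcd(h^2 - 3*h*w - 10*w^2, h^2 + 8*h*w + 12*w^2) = h + 2*w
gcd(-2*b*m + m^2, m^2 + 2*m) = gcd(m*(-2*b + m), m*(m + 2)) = m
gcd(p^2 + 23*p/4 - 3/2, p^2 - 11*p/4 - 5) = 1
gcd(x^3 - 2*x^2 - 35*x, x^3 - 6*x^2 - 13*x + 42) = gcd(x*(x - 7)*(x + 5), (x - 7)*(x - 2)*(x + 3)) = x - 7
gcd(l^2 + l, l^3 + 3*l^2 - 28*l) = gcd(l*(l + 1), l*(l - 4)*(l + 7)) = l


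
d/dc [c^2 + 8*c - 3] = 2*c + 8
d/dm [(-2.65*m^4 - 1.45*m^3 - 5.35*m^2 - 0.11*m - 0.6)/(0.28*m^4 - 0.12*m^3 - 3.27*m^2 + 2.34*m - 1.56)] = (0.724*m^6 + 20.327*m^5 - 14.4111*m^4 + 10.3956*m^3 - 6.3087*m^2 + 12.768*m + 1.5756)/(0.0784*m^8 - 0.0672*m^7 - 1.8168*m^6 + 2.0952*m^5 + 9.2577*m^4 - 14.9292*m^3 + 15.678*m^2 - 7.3008*m + 2.4336)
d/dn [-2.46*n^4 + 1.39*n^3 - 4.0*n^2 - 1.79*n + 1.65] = -9.84*n^3 + 4.17*n^2 - 8.0*n - 1.79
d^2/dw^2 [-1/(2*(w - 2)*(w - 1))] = (-(w - 2)^2 - (w - 2)*(w - 1) - (w - 1)^2)/((w - 2)^3*(w - 1)^3)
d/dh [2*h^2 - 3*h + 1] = 4*h - 3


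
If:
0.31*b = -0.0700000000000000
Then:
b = -0.23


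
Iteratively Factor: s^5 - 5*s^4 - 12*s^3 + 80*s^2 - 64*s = (s - 4)*(s^4 - s^3 - 16*s^2 + 16*s) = s*(s - 4)*(s^3 - s^2 - 16*s + 16) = s*(s - 4)*(s - 1)*(s^2 - 16) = s*(s - 4)*(s - 1)*(s + 4)*(s - 4)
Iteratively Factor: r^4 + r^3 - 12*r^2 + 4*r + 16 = (r - 2)*(r^3 + 3*r^2 - 6*r - 8) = (r - 2)*(r + 4)*(r^2 - r - 2) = (r - 2)*(r + 1)*(r + 4)*(r - 2)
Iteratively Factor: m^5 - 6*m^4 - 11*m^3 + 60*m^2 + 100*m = (m - 5)*(m^4 - m^3 - 16*m^2 - 20*m) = (m - 5)*(m + 2)*(m^3 - 3*m^2 - 10*m) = (m - 5)^2*(m + 2)*(m^2 + 2*m) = m*(m - 5)^2*(m + 2)*(m + 2)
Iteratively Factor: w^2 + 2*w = (w + 2)*(w)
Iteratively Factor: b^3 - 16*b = (b + 4)*(b^2 - 4*b) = (b - 4)*(b + 4)*(b)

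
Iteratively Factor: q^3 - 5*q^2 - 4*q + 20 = (q - 5)*(q^2 - 4) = (q - 5)*(q + 2)*(q - 2)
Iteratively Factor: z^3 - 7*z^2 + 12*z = (z - 4)*(z^2 - 3*z) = z*(z - 4)*(z - 3)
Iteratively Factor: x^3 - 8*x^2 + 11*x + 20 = (x - 5)*(x^2 - 3*x - 4) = (x - 5)*(x - 4)*(x + 1)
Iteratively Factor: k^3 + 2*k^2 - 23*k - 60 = (k + 4)*(k^2 - 2*k - 15) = (k + 3)*(k + 4)*(k - 5)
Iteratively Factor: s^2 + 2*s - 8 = (s - 2)*(s + 4)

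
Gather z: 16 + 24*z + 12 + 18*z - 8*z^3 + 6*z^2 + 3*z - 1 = -8*z^3 + 6*z^2 + 45*z + 27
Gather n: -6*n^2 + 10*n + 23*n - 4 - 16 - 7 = -6*n^2 + 33*n - 27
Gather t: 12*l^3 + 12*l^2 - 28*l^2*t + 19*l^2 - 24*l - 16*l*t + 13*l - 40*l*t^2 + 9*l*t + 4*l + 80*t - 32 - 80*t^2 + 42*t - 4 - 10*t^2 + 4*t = 12*l^3 + 31*l^2 - 7*l + t^2*(-40*l - 90) + t*(-28*l^2 - 7*l + 126) - 36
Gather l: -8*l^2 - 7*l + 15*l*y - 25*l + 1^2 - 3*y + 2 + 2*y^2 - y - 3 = -8*l^2 + l*(15*y - 32) + 2*y^2 - 4*y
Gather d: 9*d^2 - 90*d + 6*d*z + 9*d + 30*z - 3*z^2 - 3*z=9*d^2 + d*(6*z - 81) - 3*z^2 + 27*z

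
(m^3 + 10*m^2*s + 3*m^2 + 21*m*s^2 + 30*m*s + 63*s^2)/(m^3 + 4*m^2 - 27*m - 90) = (m^2 + 10*m*s + 21*s^2)/(m^2 + m - 30)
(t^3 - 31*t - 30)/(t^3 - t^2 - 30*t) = (t + 1)/t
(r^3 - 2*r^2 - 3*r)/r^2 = r - 2 - 3/r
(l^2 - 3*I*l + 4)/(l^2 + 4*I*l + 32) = (l + I)/(l + 8*I)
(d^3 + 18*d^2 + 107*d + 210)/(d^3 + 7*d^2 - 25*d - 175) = (d + 6)/(d - 5)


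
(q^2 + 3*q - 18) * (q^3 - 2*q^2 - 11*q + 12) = q^5 + q^4 - 35*q^3 + 15*q^2 + 234*q - 216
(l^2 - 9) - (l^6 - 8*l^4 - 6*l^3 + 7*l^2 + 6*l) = -l^6 + 8*l^4 + 6*l^3 - 6*l^2 - 6*l - 9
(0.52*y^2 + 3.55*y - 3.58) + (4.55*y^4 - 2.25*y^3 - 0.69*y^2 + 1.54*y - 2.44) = 4.55*y^4 - 2.25*y^3 - 0.17*y^2 + 5.09*y - 6.02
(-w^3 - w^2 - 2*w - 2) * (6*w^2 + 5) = -6*w^5 - 6*w^4 - 17*w^3 - 17*w^2 - 10*w - 10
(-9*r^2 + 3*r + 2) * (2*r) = -18*r^3 + 6*r^2 + 4*r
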